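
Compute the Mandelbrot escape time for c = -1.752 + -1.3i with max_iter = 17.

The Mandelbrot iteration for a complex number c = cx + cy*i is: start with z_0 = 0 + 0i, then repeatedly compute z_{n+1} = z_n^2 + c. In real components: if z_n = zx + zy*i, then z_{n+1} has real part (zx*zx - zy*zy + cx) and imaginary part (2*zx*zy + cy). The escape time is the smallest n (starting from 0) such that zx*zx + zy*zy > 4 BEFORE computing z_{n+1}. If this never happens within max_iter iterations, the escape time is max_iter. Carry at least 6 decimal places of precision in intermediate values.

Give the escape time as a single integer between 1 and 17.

Answer: 1

Derivation:
z_0 = 0 + 0i, c = -1.7520 + -1.3000i
Iter 1: z = -1.7520 + -1.3000i, |z|^2 = 4.7595
Escaped at iteration 1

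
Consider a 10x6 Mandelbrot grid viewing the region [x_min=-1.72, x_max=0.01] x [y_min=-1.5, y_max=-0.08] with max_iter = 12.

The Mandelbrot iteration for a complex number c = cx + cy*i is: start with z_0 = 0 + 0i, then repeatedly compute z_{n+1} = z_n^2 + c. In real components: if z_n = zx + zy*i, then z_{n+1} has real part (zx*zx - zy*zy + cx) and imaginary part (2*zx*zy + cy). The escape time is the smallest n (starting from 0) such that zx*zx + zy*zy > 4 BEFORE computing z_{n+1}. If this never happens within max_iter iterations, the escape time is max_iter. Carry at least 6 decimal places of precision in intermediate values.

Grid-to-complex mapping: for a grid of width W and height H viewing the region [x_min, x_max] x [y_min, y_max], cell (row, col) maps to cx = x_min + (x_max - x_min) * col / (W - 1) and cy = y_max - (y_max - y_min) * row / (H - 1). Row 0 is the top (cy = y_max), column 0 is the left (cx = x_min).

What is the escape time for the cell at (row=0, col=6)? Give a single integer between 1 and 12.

z_0 = 0 + 0i, c = -0.5667 + -0.0800i
Iter 1: z = -0.5667 + -0.0800i, |z|^2 = 0.3275
Iter 2: z = -0.2520 + 0.0107i, |z|^2 = 0.0636
Iter 3: z = -0.5033 + -0.0854i, |z|^2 = 0.2606
Iter 4: z = -0.3206 + 0.0059i, |z|^2 = 0.1028
Iter 5: z = -0.4639 + -0.0838i, |z|^2 = 0.2222
Iter 6: z = -0.3585 + -0.0022i, |z|^2 = 0.1285
Iter 7: z = -0.4382 + -0.0784i, |z|^2 = 0.1981
Iter 8: z = -0.3808 + -0.0113i, |z|^2 = 0.1452
Iter 9: z = -0.4218 + -0.0714i, |z|^2 = 0.1830
Iter 10: z = -0.3939 + -0.0198i, |z|^2 = 0.1555
Iter 11: z = -0.4119 + -0.0644i, |z|^2 = 0.1738

Answer: 12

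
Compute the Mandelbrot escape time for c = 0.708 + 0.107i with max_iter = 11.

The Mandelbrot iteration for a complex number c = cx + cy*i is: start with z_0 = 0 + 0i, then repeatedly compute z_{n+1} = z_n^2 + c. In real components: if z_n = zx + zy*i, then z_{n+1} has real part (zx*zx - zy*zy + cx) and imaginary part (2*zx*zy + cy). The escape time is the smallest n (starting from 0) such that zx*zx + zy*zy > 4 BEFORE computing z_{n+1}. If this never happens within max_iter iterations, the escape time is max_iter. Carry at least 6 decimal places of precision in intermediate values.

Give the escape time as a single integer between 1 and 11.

z_0 = 0 + 0i, c = 0.7080 + 0.1070i
Iter 1: z = 0.7080 + 0.1070i, |z|^2 = 0.5127
Iter 2: z = 1.1978 + 0.2585i, |z|^2 = 1.5016
Iter 3: z = 2.0759 + 0.7263i, |z|^2 = 4.8370
Escaped at iteration 3

Answer: 3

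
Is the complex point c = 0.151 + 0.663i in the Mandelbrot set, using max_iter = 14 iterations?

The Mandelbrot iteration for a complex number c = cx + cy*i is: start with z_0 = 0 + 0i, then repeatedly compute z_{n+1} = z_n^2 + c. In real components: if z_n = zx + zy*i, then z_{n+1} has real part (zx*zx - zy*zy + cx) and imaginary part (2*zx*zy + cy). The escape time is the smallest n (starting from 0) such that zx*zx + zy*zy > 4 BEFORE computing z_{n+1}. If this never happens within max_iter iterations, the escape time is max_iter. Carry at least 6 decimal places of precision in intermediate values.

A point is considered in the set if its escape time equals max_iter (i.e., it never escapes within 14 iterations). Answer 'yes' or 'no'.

z_0 = 0 + 0i, c = 0.1510 + 0.6630i
Iter 1: z = 0.1510 + 0.6630i, |z|^2 = 0.4624
Iter 2: z = -0.2658 + 0.8632i, |z|^2 = 0.8158
Iter 3: z = -0.5235 + 0.2042i, |z|^2 = 0.3158
Iter 4: z = 0.3834 + 0.4492i, |z|^2 = 0.3488
Iter 5: z = 0.0962 + 1.0075i, |z|^2 = 1.0242
Iter 6: z = -0.8547 + 0.8568i, |z|^2 = 1.4647
Iter 7: z = 0.1475 + -0.8017i, |z|^2 = 0.6645
Iter 8: z = -0.4700 + 0.4266i, |z|^2 = 0.4028
Iter 9: z = 0.1899 + 0.2620i, |z|^2 = 0.1047
Iter 10: z = 0.1184 + 0.7625i, |z|^2 = 0.5955
Iter 11: z = -0.4164 + 0.8436i, |z|^2 = 0.8850
Iter 12: z = -0.3872 + -0.0396i, |z|^2 = 0.1515
Iter 13: z = 0.2993 + 0.6936i, |z|^2 = 0.5707
Did not escape in 14 iterations → in set

Answer: yes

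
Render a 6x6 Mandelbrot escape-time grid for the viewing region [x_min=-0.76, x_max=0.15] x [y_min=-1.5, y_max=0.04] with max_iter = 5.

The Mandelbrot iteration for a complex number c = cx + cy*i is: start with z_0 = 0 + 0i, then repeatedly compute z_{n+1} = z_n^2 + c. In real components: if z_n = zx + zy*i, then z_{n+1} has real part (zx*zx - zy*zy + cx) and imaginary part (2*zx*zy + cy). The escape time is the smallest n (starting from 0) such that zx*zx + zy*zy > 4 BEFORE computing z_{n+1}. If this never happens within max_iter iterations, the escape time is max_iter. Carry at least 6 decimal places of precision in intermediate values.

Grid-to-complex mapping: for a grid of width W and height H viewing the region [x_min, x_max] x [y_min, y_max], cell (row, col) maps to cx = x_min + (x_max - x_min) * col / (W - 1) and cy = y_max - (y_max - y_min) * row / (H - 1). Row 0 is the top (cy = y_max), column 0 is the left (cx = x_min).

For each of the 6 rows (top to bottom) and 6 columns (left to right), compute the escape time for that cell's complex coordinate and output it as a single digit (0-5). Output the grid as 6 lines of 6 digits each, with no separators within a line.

(row=0, col=0): c = -0.7600 + 0.0400i → escape time 5
(row=0, col=1): c = -0.5780 + 0.0400i → escape time 5
(row=0, col=2): c = -0.3960 + 0.0400i → escape time 5
(row=0, col=3): c = -0.2140 + 0.0400i → escape time 5
(row=0, col=4): c = -0.0320 + 0.0400i → escape time 5
(row=0, col=5): c = 0.1500 + 0.0400i → escape time 5
(row=1, col=0): c = -0.7600 + -0.2680i → escape time 5
(row=1, col=1): c = -0.5780 + -0.2680i → escape time 5
(row=1, col=2): c = -0.3960 + -0.2680i → escape time 5
(row=1, col=3): c = -0.2140 + -0.2680i → escape time 5
(row=1, col=4): c = -0.0320 + -0.2680i → escape time 5
(row=1, col=5): c = 0.1500 + -0.2680i → escape time 5
(row=2, col=0): c = -0.7600 + -0.5760i → escape time 5
(row=2, col=1): c = -0.5780 + -0.5760i → escape time 5
(row=2, col=2): c = -0.3960 + -0.5760i → escape time 5
(row=2, col=3): c = -0.2140 + -0.5760i → escape time 5
(row=2, col=4): c = -0.0320 + -0.5760i → escape time 5
(row=2, col=5): c = 0.1500 + -0.5760i → escape time 5
(row=3, col=0): c = -0.7600 + -0.8840i → escape time 4
(row=3, col=1): c = -0.5780 + -0.8840i → escape time 4
(row=3, col=2): c = -0.3960 + -0.8840i → escape time 5
(row=3, col=3): c = -0.2140 + -0.8840i → escape time 5
(row=3, col=4): c = -0.0320 + -0.8840i → escape time 5
(row=3, col=5): c = 0.1500 + -0.8840i → escape time 5
(row=4, col=0): c = -0.7600 + -1.1920i → escape time 3
(row=4, col=1): c = -0.5780 + -1.1920i → escape time 3
(row=4, col=2): c = -0.3960 + -1.1920i → escape time 3
(row=4, col=3): c = -0.2140 + -1.1920i → escape time 3
(row=4, col=4): c = -0.0320 + -1.1920i → escape time 3
(row=4, col=5): c = 0.1500 + -1.1920i → escape time 3
(row=5, col=0): c = -0.7600 + -1.5000i → escape time 2
(row=5, col=1): c = -0.5780 + -1.5000i → escape time 2
(row=5, col=2): c = -0.3960 + -1.5000i → escape time 2
(row=5, col=3): c = -0.2140 + -1.5000i → escape time 2
(row=5, col=4): c = -0.0320 + -1.5000i → escape time 2
(row=5, col=5): c = 0.1500 + -1.5000i → escape time 2

Answer: 555555
555555
555555
445555
333333
222222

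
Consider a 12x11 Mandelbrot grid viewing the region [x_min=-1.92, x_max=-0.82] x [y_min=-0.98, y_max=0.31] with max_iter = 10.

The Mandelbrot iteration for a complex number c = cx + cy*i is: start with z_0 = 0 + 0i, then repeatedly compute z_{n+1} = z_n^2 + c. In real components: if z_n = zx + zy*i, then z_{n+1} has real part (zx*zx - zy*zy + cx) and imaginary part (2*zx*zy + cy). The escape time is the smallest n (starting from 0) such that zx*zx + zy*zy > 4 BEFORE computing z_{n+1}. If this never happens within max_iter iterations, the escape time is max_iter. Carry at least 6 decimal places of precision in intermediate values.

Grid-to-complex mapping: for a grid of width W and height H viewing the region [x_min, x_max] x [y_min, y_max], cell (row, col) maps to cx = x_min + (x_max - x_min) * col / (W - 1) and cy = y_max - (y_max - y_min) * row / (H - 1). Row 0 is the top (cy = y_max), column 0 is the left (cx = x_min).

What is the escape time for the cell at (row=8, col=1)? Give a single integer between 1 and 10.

Answer: 2

Derivation:
z_0 = 0 + 0i, c = -1.8200 + -0.7220i
Iter 1: z = -1.8200 + -0.7220i, |z|^2 = 3.8337
Iter 2: z = 0.9711 + 1.9061i, |z|^2 = 4.5762
Escaped at iteration 2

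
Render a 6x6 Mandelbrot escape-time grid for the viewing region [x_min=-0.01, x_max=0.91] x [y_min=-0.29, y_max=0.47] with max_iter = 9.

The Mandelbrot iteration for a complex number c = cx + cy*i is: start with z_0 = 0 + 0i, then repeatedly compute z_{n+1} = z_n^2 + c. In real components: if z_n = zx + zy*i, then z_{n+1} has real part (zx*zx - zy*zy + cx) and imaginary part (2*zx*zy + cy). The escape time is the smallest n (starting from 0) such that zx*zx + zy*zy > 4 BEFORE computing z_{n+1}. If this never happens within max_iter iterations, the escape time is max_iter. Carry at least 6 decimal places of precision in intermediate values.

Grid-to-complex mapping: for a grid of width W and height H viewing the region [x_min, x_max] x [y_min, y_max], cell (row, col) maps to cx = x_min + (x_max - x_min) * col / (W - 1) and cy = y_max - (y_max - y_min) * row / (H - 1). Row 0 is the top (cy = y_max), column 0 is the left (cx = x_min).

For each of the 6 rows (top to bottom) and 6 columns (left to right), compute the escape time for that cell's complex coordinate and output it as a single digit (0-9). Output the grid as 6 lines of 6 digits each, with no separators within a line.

(row=0, col=0): c = -0.0100 + 0.4700i → escape time 9
(row=0, col=1): c = 0.1740 + 0.4700i → escape time 9
(row=0, col=2): c = 0.3580 + 0.4700i → escape time 9
(row=0, col=3): c = 0.5420 + 0.4700i → escape time 4
(row=0, col=4): c = 0.7260 + 0.4700i → escape time 3
(row=0, col=5): c = 0.9100 + 0.4700i → escape time 2
(row=1, col=0): c = -0.0100 + 0.3180i → escape time 9
(row=1, col=1): c = 0.1740 + 0.3180i → escape time 9
(row=1, col=2): c = 0.3580 + 0.3180i → escape time 9
(row=1, col=3): c = 0.5420 + 0.3180i → escape time 4
(row=1, col=4): c = 0.7260 + 0.3180i → escape time 3
(row=1, col=5): c = 0.9100 + 0.3180i → escape time 3
(row=2, col=0): c = -0.0100 + 0.1660i → escape time 9
(row=2, col=1): c = 0.1740 + 0.1660i → escape time 9
(row=2, col=2): c = 0.3580 + 0.1660i → escape time 9
(row=2, col=3): c = 0.5420 + 0.1660i → escape time 4
(row=2, col=4): c = 0.7260 + 0.1660i → escape time 3
(row=2, col=5): c = 0.9100 + 0.1660i → escape time 3
(row=3, col=0): c = -0.0100 + 0.0140i → escape time 9
(row=3, col=1): c = 0.1740 + 0.0140i → escape time 9
(row=3, col=2): c = 0.3580 + 0.0140i → escape time 8
(row=3, col=3): c = 0.5420 + 0.0140i → escape time 4
(row=3, col=4): c = 0.7260 + 0.0140i → escape time 3
(row=3, col=5): c = 0.9100 + 0.0140i → escape time 3
(row=4, col=0): c = -0.0100 + -0.1380i → escape time 9
(row=4, col=1): c = 0.1740 + -0.1380i → escape time 9
(row=4, col=2): c = 0.3580 + -0.1380i → escape time 9
(row=4, col=3): c = 0.5420 + -0.1380i → escape time 4
(row=4, col=4): c = 0.7260 + -0.1380i → escape time 3
(row=4, col=5): c = 0.9100 + -0.1380i → escape time 3
(row=5, col=0): c = -0.0100 + -0.2900i → escape time 9
(row=5, col=1): c = 0.1740 + -0.2900i → escape time 9
(row=5, col=2): c = 0.3580 + -0.2900i → escape time 9
(row=5, col=3): c = 0.5420 + -0.2900i → escape time 4
(row=5, col=4): c = 0.7260 + -0.2900i → escape time 3
(row=5, col=5): c = 0.9100 + -0.2900i → escape time 3

Answer: 999432
999433
999433
998433
999433
999433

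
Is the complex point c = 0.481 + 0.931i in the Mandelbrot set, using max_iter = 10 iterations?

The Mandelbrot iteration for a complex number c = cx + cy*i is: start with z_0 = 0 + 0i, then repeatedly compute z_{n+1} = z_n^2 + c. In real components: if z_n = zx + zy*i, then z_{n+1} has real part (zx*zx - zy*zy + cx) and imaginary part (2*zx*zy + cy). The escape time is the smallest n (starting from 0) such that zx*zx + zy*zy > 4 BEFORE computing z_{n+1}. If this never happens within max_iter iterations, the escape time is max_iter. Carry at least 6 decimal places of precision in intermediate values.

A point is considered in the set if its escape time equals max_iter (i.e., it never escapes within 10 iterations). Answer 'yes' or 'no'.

z_0 = 0 + 0i, c = 0.4810 + 0.9310i
Iter 1: z = 0.4810 + 0.9310i, |z|^2 = 1.0981
Iter 2: z = -0.1544 + 1.8266i, |z|^2 = 3.3604
Iter 3: z = -2.8317 + 0.3669i, |z|^2 = 8.1532
Escaped at iteration 3

Answer: no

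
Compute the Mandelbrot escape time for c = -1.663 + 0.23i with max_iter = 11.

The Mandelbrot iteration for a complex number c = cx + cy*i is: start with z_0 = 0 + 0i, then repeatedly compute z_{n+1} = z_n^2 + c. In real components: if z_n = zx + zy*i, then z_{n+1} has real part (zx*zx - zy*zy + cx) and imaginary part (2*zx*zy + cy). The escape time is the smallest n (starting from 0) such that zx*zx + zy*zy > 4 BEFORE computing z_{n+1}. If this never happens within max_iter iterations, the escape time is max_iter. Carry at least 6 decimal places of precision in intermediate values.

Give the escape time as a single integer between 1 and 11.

z_0 = 0 + 0i, c = -1.6630 + 0.2300i
Iter 1: z = -1.6630 + 0.2300i, |z|^2 = 2.8185
Iter 2: z = 1.0497 + -0.5350i, |z|^2 = 1.3880
Iter 3: z = -0.8474 + -0.8931i, |z|^2 = 1.5157
Iter 4: z = -1.7426 + 1.7436i, |z|^2 = 6.0767
Escaped at iteration 4

Answer: 4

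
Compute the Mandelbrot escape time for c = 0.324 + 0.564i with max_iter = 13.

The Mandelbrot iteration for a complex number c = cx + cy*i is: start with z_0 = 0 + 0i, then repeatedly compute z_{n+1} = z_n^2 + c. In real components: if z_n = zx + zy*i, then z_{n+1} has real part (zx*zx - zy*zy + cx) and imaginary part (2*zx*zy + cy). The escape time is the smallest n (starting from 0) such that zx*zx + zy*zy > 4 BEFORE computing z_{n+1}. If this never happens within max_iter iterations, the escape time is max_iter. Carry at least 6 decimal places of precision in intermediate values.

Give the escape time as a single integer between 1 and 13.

Answer: 13

Derivation:
z_0 = 0 + 0i, c = 0.3240 + 0.5640i
Iter 1: z = 0.3240 + 0.5640i, |z|^2 = 0.4231
Iter 2: z = 0.1109 + 0.9295i, |z|^2 = 0.8762
Iter 3: z = -0.5276 + 0.7701i, |z|^2 = 0.8715
Iter 4: z = 0.0093 + -0.2487i, |z|^2 = 0.0619
Iter 5: z = 0.2623 + 0.5594i, |z|^2 = 0.3817
Iter 6: z = 0.0799 + 0.8574i, |z|^2 = 0.7415
Iter 7: z = -0.4047 + 0.7010i, |z|^2 = 0.6552
Iter 8: z = -0.0035 + -0.0034i, |z|^2 = 0.0000
Iter 9: z = 0.3240 + 0.5640i, |z|^2 = 0.4231
Iter 10: z = 0.1109 + 0.9295i, |z|^2 = 0.8762
Iter 11: z = -0.5277 + 0.7701i, |z|^2 = 0.8714
Iter 12: z = 0.0094 + -0.2487i, |z|^2 = 0.0619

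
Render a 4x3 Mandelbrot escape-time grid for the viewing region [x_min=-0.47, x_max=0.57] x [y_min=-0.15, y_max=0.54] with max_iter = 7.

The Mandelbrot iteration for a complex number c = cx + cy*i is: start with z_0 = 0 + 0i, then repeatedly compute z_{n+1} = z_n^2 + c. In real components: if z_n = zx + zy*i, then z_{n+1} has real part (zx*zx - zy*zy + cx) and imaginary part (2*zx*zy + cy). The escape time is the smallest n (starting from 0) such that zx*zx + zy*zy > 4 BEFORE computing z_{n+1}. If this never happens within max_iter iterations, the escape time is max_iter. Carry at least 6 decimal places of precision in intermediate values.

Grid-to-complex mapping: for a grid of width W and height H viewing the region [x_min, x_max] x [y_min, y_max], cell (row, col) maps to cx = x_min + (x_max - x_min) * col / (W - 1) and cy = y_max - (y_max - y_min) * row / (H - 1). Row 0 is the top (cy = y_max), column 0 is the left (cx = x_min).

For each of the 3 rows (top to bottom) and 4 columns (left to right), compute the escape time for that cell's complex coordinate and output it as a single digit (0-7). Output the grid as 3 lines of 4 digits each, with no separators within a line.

Answer: 7774
7774
7774

Derivation:
(row=0, col=0): c = -0.4700 + 0.5400i → escape time 7
(row=0, col=1): c = -0.1233 + 0.5400i → escape time 7
(row=0, col=2): c = 0.2233 + 0.5400i → escape time 7
(row=0, col=3): c = 0.5700 + 0.5400i → escape time 4
(row=1, col=0): c = -0.4700 + 0.1950i → escape time 7
(row=1, col=1): c = -0.1233 + 0.1950i → escape time 7
(row=1, col=2): c = 0.2233 + 0.1950i → escape time 7
(row=1, col=3): c = 0.5700 + 0.1950i → escape time 4
(row=2, col=0): c = -0.4700 + -0.1500i → escape time 7
(row=2, col=1): c = -0.1233 + -0.1500i → escape time 7
(row=2, col=2): c = 0.2233 + -0.1500i → escape time 7
(row=2, col=3): c = 0.5700 + -0.1500i → escape time 4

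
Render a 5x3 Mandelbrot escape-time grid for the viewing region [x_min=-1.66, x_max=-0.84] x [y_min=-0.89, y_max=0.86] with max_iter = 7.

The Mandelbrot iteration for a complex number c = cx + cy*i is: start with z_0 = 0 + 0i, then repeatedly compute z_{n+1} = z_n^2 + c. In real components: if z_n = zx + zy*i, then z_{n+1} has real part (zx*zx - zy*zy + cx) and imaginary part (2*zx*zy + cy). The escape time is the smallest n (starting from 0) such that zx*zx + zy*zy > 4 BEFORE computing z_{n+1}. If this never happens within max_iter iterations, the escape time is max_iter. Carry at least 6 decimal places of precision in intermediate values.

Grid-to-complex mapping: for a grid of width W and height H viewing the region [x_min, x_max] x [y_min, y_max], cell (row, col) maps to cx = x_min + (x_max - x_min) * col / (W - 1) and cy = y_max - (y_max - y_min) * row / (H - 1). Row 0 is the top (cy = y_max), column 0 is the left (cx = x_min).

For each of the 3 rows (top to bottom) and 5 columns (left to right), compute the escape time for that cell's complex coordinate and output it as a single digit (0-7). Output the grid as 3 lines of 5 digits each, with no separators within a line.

Answer: 23334
77777
23333

Derivation:
(row=0, col=0): c = -1.6600 + 0.8600i → escape time 2
(row=0, col=1): c = -1.4550 + 0.8600i → escape time 3
(row=0, col=2): c = -1.2500 + 0.8600i → escape time 3
(row=0, col=3): c = -1.0450 + 0.8600i → escape time 3
(row=0, col=4): c = -0.8400 + 0.8600i → escape time 4
(row=1, col=0): c = -1.6600 + -0.0150i → escape time 7
(row=1, col=1): c = -1.4550 + -0.0150i → escape time 7
(row=1, col=2): c = -1.2500 + -0.0150i → escape time 7
(row=1, col=3): c = -1.0450 + -0.0150i → escape time 7
(row=1, col=4): c = -0.8400 + -0.0150i → escape time 7
(row=2, col=0): c = -1.6600 + -0.8900i → escape time 2
(row=2, col=1): c = -1.4550 + -0.8900i → escape time 3
(row=2, col=2): c = -1.2500 + -0.8900i → escape time 3
(row=2, col=3): c = -1.0450 + -0.8900i → escape time 3
(row=2, col=4): c = -0.8400 + -0.8900i → escape time 3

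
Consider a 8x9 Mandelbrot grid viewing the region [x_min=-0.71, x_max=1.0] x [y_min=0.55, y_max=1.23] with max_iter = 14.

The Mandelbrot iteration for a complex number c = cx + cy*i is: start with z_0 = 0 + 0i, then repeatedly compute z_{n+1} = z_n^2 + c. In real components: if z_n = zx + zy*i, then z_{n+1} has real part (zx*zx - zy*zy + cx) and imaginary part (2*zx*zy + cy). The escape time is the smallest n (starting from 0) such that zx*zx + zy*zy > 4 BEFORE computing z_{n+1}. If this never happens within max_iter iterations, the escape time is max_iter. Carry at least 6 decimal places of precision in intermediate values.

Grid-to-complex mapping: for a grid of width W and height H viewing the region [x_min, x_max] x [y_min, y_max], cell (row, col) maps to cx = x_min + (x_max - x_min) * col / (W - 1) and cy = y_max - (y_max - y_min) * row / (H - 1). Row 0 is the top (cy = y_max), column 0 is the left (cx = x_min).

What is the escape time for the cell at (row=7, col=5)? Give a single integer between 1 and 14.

z_0 = 0 + 0i, c = 0.5114 + 0.6350i
Iter 1: z = 0.5114 + 0.6350i, |z|^2 = 0.6648
Iter 2: z = 0.3698 + 1.2845i, |z|^2 = 1.7867
Iter 3: z = -1.0018 + 1.5849i, |z|^2 = 3.5157
Iter 4: z = -0.9969 + -2.5406i, |z|^2 = 7.4487
Escaped at iteration 4

Answer: 4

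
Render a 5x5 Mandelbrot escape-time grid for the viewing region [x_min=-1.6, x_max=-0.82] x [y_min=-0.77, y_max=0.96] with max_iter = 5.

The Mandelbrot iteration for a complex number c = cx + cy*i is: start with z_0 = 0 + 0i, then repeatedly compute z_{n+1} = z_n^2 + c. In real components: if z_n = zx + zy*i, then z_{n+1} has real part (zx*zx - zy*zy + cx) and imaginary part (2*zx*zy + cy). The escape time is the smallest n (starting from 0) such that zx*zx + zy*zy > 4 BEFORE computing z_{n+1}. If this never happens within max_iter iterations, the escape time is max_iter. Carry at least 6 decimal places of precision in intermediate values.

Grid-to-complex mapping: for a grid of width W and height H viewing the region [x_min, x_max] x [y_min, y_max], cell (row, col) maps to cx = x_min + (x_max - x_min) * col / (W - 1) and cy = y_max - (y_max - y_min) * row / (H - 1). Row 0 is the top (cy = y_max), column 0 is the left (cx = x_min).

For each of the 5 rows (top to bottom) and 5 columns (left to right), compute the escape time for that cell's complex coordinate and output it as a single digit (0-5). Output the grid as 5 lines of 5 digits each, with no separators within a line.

Answer: 23333
33455
55555
45555
33334

Derivation:
(row=0, col=0): c = -1.6000 + 0.9600i → escape time 2
(row=0, col=1): c = -1.4050 + 0.9600i → escape time 3
(row=0, col=2): c = -1.2100 + 0.9600i → escape time 3
(row=0, col=3): c = -1.0150 + 0.9600i → escape time 3
(row=0, col=4): c = -0.8200 + 0.9600i → escape time 3
(row=1, col=0): c = -1.6000 + 0.5275i → escape time 3
(row=1, col=1): c = -1.4050 + 0.5275i → escape time 3
(row=1, col=2): c = -1.2100 + 0.5275i → escape time 4
(row=1, col=3): c = -1.0150 + 0.5275i → escape time 5
(row=1, col=4): c = -0.8200 + 0.5275i → escape time 5
(row=2, col=0): c = -1.6000 + 0.0950i → escape time 5
(row=2, col=1): c = -1.4050 + 0.0950i → escape time 5
(row=2, col=2): c = -1.2100 + 0.0950i → escape time 5
(row=2, col=3): c = -1.0150 + 0.0950i → escape time 5
(row=2, col=4): c = -0.8200 + 0.0950i → escape time 5
(row=3, col=0): c = -1.6000 + -0.3375i → escape time 4
(row=3, col=1): c = -1.4050 + -0.3375i → escape time 5
(row=3, col=2): c = -1.2100 + -0.3375i → escape time 5
(row=3, col=3): c = -1.0150 + -0.3375i → escape time 5
(row=3, col=4): c = -0.8200 + -0.3375i → escape time 5
(row=4, col=0): c = -1.6000 + -0.7700i → escape time 3
(row=4, col=1): c = -1.4050 + -0.7700i → escape time 3
(row=4, col=2): c = -1.2100 + -0.7700i → escape time 3
(row=4, col=3): c = -1.0150 + -0.7700i → escape time 3
(row=4, col=4): c = -0.8200 + -0.7700i → escape time 4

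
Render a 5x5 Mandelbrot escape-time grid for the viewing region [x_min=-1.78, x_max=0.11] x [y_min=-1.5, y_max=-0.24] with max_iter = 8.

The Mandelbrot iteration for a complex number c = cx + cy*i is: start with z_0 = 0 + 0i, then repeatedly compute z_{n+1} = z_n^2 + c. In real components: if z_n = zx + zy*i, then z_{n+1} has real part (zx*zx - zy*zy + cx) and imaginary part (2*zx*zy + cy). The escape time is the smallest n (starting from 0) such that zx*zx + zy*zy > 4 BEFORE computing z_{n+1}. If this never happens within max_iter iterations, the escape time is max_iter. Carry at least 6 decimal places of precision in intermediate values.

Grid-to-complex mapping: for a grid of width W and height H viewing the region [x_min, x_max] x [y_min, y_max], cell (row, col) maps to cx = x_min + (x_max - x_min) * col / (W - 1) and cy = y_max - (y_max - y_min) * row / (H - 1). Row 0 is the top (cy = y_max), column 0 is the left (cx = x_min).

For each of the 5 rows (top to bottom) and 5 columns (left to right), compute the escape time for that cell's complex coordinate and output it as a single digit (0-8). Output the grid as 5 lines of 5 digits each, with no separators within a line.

(row=0, col=0): c = -1.7800 + -0.2400i → escape time 4
(row=0, col=1): c = -1.3075 + -0.2400i → escape time 7
(row=0, col=2): c = -0.8350 + -0.2400i → escape time 8
(row=0, col=3): c = -0.3625 + -0.2400i → escape time 8
(row=0, col=4): c = 0.1100 + -0.2400i → escape time 8
(row=1, col=0): c = -1.7800 + -0.5550i → escape time 3
(row=1, col=1): c = -1.3075 + -0.5550i → escape time 3
(row=1, col=2): c = -0.8350 + -0.5550i → escape time 5
(row=1, col=3): c = -0.3625 + -0.5550i → escape time 8
(row=1, col=4): c = 0.1100 + -0.5550i → escape time 8
(row=2, col=0): c = -1.7800 + -0.8700i → escape time 2
(row=2, col=1): c = -1.3075 + -0.8700i → escape time 3
(row=2, col=2): c = -0.8350 + -0.8700i → escape time 4
(row=2, col=3): c = -0.3625 + -0.8700i → escape time 5
(row=2, col=4): c = 0.1100 + -0.8700i → escape time 5
(row=3, col=0): c = -1.7800 + -1.1850i → escape time 1
(row=3, col=1): c = -1.3075 + -1.1850i → escape time 2
(row=3, col=2): c = -0.8350 + -1.1850i → escape time 3
(row=3, col=3): c = -0.3625 + -1.1850i → escape time 3
(row=3, col=4): c = 0.1100 + -1.1850i → escape time 3
(row=4, col=0): c = -1.7800 + -1.5000i → escape time 1
(row=4, col=1): c = -1.3075 + -1.5000i → escape time 2
(row=4, col=2): c = -0.8350 + -1.5000i → escape time 2
(row=4, col=3): c = -0.3625 + -1.5000i → escape time 2
(row=4, col=4): c = 0.1100 + -1.5000i → escape time 2

Answer: 47888
33588
23455
12333
12222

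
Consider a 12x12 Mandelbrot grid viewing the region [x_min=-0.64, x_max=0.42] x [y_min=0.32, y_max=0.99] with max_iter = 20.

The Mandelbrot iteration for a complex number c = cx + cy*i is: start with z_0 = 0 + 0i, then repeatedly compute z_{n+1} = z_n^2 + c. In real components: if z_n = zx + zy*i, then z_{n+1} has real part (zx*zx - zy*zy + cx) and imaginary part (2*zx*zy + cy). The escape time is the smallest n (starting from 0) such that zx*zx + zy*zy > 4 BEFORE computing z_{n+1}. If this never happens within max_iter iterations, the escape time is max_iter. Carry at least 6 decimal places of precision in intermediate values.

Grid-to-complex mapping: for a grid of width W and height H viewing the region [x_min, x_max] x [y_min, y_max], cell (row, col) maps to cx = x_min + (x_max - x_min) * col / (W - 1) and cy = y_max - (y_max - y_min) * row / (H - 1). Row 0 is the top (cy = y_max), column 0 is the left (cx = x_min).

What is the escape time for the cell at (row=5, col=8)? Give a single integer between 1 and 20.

z_0 = 0 + 0i, c = 0.1309 + 0.6855i
Iter 1: z = 0.1309 + 0.6855i, |z|^2 = 0.4870
Iter 2: z = -0.3218 + 0.8649i, |z|^2 = 0.8516
Iter 3: z = -0.5136 + 0.1288i, |z|^2 = 0.2804
Iter 4: z = 0.3781 + 0.5532i, |z|^2 = 0.4490
Iter 5: z = -0.0321 + 1.1038i, |z|^2 = 1.2194
Iter 6: z = -1.0864 + 0.6146i, |z|^2 = 1.5580
Iter 7: z = 0.9334 + -0.6500i, |z|^2 = 1.2937
Iter 8: z = 0.5797 + -0.5279i, |z|^2 = 0.6148
Iter 9: z = 0.1883 + 0.0733i, |z|^2 = 0.0408
Iter 10: z = 0.1610 + 0.7131i, |z|^2 = 0.5344
Iter 11: z = -0.3517 + 0.9151i, |z|^2 = 0.9610
Iter 12: z = -0.5827 + 0.0419i, |z|^2 = 0.3414
Iter 13: z = 0.4688 + 0.6366i, |z|^2 = 0.6250
Iter 14: z = -0.0547 + 1.2823i, |z|^2 = 1.6473
Iter 15: z = -1.5104 + 0.5453i, |z|^2 = 2.5786
Iter 16: z = 2.1149 + -0.9617i, |z|^2 = 5.3976
Escaped at iteration 16

Answer: 16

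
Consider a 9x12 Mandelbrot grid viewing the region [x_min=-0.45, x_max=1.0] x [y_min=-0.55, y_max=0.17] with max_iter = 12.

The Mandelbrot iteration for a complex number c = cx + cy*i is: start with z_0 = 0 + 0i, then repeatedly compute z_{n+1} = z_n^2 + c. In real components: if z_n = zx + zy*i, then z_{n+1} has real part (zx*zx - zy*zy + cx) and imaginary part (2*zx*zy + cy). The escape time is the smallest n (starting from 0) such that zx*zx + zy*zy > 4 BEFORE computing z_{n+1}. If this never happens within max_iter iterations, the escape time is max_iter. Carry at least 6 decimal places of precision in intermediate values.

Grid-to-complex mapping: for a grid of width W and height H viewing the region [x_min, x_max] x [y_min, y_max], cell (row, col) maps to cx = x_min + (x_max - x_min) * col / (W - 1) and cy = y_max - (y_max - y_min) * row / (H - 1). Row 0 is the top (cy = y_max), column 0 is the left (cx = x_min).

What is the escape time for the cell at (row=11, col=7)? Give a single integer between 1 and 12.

z_0 = 0 + 0i, c = 0.8188 + -0.5500i
Iter 1: z = 0.8188 + -0.5500i, |z|^2 = 0.9729
Iter 2: z = 1.1866 + -1.4506i, |z|^2 = 3.5123
Iter 3: z = 0.1225 + -3.9926i, |z|^2 = 15.9561
Escaped at iteration 3

Answer: 3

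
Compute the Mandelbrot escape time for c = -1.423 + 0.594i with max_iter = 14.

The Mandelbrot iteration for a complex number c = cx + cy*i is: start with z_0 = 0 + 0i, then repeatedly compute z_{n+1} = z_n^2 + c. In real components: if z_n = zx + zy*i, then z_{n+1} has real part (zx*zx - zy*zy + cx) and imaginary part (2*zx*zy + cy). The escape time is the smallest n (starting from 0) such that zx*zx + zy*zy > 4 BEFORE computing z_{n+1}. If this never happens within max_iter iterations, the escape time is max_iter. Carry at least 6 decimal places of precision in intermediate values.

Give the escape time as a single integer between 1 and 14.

z_0 = 0 + 0i, c = -1.4230 + 0.5940i
Iter 1: z = -1.4230 + 0.5940i, |z|^2 = 2.3778
Iter 2: z = 0.2491 + -1.0965i, |z|^2 = 1.2644
Iter 3: z = -2.5633 + 0.0477i, |z|^2 = 6.5729
Escaped at iteration 3

Answer: 3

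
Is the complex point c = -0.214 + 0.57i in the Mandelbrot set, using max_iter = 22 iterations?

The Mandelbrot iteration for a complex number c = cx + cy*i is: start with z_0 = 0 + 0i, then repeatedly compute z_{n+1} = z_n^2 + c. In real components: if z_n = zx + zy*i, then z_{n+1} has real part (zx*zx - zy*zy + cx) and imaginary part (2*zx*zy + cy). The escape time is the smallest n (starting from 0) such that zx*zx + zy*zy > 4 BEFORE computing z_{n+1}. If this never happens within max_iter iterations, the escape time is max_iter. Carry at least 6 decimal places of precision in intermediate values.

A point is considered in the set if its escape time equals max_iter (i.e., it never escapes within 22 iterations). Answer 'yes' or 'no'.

Answer: yes

Derivation:
z_0 = 0 + 0i, c = -0.2140 + 0.5700i
Iter 1: z = -0.2140 + 0.5700i, |z|^2 = 0.3707
Iter 2: z = -0.4931 + 0.3260i, |z|^2 = 0.3495
Iter 3: z = -0.0772 + 0.2485i, |z|^2 = 0.0677
Iter 4: z = -0.2698 + 0.5317i, |z|^2 = 0.3554
Iter 5: z = -0.4239 + 0.2831i, |z|^2 = 0.2598
Iter 6: z = -0.1145 + 0.3300i, |z|^2 = 0.1220
Iter 7: z = -0.3098 + 0.4944i, |z|^2 = 0.3404
Iter 8: z = -0.3625 + 0.2637i, |z|^2 = 0.2009
Iter 9: z = -0.1521 + 0.3788i, |z|^2 = 0.1666
Iter 10: z = -0.3344 + 0.4548i, |z|^2 = 0.3186
Iter 11: z = -0.3090 + 0.2659i, |z|^2 = 0.1662
Iter 12: z = -0.1892 + 0.4057i, |z|^2 = 0.2004
Iter 13: z = -0.3428 + 0.4165i, |z|^2 = 0.2910
Iter 14: z = -0.2700 + 0.2845i, |z|^2 = 0.1538
Iter 15: z = -0.2221 + 0.4164i, |z|^2 = 0.2227
Iter 16: z = -0.3381 + 0.3851i, |z|^2 = 0.2626
Iter 17: z = -0.2480 + 0.3096i, |z|^2 = 0.1574
Iter 18: z = -0.2484 + 0.4164i, |z|^2 = 0.2351
Iter 19: z = -0.3257 + 0.3631i, |z|^2 = 0.2380
Iter 20: z = -0.2398 + 0.3334i, |z|^2 = 0.1687
Iter 21: z = -0.2677 + 0.4101i, |z|^2 = 0.2398
Did not escape in 22 iterations → in set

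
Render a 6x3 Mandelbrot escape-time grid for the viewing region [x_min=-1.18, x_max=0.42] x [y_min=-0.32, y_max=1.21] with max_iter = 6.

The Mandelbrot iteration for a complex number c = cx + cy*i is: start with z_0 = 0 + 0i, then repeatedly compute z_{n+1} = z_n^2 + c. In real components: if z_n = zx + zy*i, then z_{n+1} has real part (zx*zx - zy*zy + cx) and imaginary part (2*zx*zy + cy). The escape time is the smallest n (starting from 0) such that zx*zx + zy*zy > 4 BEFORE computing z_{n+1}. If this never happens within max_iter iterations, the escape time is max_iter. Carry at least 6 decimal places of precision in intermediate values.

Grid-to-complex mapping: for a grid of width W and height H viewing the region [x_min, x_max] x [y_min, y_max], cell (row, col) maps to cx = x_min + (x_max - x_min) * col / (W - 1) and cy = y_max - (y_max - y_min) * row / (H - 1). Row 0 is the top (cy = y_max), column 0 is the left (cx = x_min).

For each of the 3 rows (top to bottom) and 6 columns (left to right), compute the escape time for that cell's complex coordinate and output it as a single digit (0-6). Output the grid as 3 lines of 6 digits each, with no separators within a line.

(row=0, col=0): c = -1.1800 + 1.2100i → escape time 2
(row=0, col=1): c = -0.8600 + 1.2100i → escape time 3
(row=0, col=2): c = -0.5400 + 1.2100i → escape time 3
(row=0, col=3): c = -0.2200 + 1.2100i → escape time 3
(row=0, col=4): c = 0.1000 + 1.2100i → escape time 3
(row=0, col=5): c = 0.4200 + 1.2100i → escape time 2
(row=1, col=0): c = -1.1800 + 0.4450i → escape time 6
(row=1, col=1): c = -0.8600 + 0.4450i → escape time 6
(row=1, col=2): c = -0.5400 + 0.4450i → escape time 6
(row=1, col=3): c = -0.2200 + 0.4450i → escape time 6
(row=1, col=4): c = 0.1000 + 0.4450i → escape time 6
(row=1, col=5): c = 0.4200 + 0.4450i → escape time 6
(row=2, col=0): c = -1.1800 + -0.3200i → escape time 6
(row=2, col=1): c = -0.8600 + -0.3200i → escape time 6
(row=2, col=2): c = -0.5400 + -0.3200i → escape time 6
(row=2, col=3): c = -0.2200 + -0.3200i → escape time 6
(row=2, col=4): c = 0.1000 + -0.3200i → escape time 6
(row=2, col=5): c = 0.4200 + -0.3200i → escape time 6

Answer: 233332
666666
666666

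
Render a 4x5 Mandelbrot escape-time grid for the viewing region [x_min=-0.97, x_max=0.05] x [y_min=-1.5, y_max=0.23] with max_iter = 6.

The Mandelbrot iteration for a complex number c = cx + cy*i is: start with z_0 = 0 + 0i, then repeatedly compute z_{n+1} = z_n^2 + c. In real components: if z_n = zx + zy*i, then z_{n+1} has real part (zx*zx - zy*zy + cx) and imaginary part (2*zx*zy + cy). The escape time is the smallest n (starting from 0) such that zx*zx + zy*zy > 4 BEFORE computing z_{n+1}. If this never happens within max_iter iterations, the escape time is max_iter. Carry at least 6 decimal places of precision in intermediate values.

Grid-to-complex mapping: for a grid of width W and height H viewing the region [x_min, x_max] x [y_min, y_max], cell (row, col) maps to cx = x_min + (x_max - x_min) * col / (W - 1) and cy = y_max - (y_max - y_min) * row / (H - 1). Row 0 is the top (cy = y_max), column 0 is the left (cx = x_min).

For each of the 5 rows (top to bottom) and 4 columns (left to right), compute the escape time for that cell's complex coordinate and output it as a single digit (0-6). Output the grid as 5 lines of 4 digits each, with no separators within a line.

Answer: 6666
6666
4666
3354
2222

Derivation:
(row=0, col=0): c = -0.9700 + 0.2300i → escape time 6
(row=0, col=1): c = -0.6300 + 0.2300i → escape time 6
(row=0, col=2): c = -0.2900 + 0.2300i → escape time 6
(row=0, col=3): c = 0.0500 + 0.2300i → escape time 6
(row=1, col=0): c = -0.9700 + -0.2025i → escape time 6
(row=1, col=1): c = -0.6300 + -0.2025i → escape time 6
(row=1, col=2): c = -0.2900 + -0.2025i → escape time 6
(row=1, col=3): c = 0.0500 + -0.2025i → escape time 6
(row=2, col=0): c = -0.9700 + -0.6350i → escape time 4
(row=2, col=1): c = -0.6300 + -0.6350i → escape time 6
(row=2, col=2): c = -0.2900 + -0.6350i → escape time 6
(row=2, col=3): c = 0.0500 + -0.6350i → escape time 6
(row=3, col=0): c = -0.9700 + -1.0675i → escape time 3
(row=3, col=1): c = -0.6300 + -1.0675i → escape time 3
(row=3, col=2): c = -0.2900 + -1.0675i → escape time 5
(row=3, col=3): c = 0.0500 + -1.0675i → escape time 4
(row=4, col=0): c = -0.9700 + -1.5000i → escape time 2
(row=4, col=1): c = -0.6300 + -1.5000i → escape time 2
(row=4, col=2): c = -0.2900 + -1.5000i → escape time 2
(row=4, col=3): c = 0.0500 + -1.5000i → escape time 2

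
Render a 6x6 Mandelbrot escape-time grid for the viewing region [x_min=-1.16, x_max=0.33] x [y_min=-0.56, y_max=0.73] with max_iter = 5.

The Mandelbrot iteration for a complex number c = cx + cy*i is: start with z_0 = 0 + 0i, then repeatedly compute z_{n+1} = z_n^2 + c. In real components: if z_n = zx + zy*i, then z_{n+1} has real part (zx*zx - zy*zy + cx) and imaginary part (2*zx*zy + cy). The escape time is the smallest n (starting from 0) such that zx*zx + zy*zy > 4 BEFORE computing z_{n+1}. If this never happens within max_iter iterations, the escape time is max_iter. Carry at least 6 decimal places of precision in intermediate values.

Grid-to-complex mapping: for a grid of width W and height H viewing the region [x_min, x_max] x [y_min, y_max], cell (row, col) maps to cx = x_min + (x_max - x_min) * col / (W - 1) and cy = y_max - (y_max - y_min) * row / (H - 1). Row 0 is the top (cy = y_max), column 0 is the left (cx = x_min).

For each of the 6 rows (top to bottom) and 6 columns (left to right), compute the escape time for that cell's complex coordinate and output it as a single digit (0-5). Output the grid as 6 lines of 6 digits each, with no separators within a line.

Answer: 345555
555555
555555
555555
555555
455555

Derivation:
(row=0, col=0): c = -1.1600 + 0.7300i → escape time 3
(row=0, col=1): c = -0.8620 + 0.7300i → escape time 4
(row=0, col=2): c = -0.5640 + 0.7300i → escape time 5
(row=0, col=3): c = -0.2660 + 0.7300i → escape time 5
(row=0, col=4): c = 0.0320 + 0.7300i → escape time 5
(row=0, col=5): c = 0.3300 + 0.7300i → escape time 5
(row=1, col=0): c = -1.1600 + 0.4720i → escape time 5
(row=1, col=1): c = -0.8620 + 0.4720i → escape time 5
(row=1, col=2): c = -0.5640 + 0.4720i → escape time 5
(row=1, col=3): c = -0.2660 + 0.4720i → escape time 5
(row=1, col=4): c = 0.0320 + 0.4720i → escape time 5
(row=1, col=5): c = 0.3300 + 0.4720i → escape time 5
(row=2, col=0): c = -1.1600 + 0.2140i → escape time 5
(row=2, col=1): c = -0.8620 + 0.2140i → escape time 5
(row=2, col=2): c = -0.5640 + 0.2140i → escape time 5
(row=2, col=3): c = -0.2660 + 0.2140i → escape time 5
(row=2, col=4): c = 0.0320 + 0.2140i → escape time 5
(row=2, col=5): c = 0.3300 + 0.2140i → escape time 5
(row=3, col=0): c = -1.1600 + -0.0440i → escape time 5
(row=3, col=1): c = -0.8620 + -0.0440i → escape time 5
(row=3, col=2): c = -0.5640 + -0.0440i → escape time 5
(row=3, col=3): c = -0.2660 + -0.0440i → escape time 5
(row=3, col=4): c = 0.0320 + -0.0440i → escape time 5
(row=3, col=5): c = 0.3300 + -0.0440i → escape time 5
(row=4, col=0): c = -1.1600 + -0.3020i → escape time 5
(row=4, col=1): c = -0.8620 + -0.3020i → escape time 5
(row=4, col=2): c = -0.5640 + -0.3020i → escape time 5
(row=4, col=3): c = -0.2660 + -0.3020i → escape time 5
(row=4, col=4): c = 0.0320 + -0.3020i → escape time 5
(row=4, col=5): c = 0.3300 + -0.3020i → escape time 5
(row=5, col=0): c = -1.1600 + -0.5600i → escape time 4
(row=5, col=1): c = -0.8620 + -0.5600i → escape time 5
(row=5, col=2): c = -0.5640 + -0.5600i → escape time 5
(row=5, col=3): c = -0.2660 + -0.5600i → escape time 5
(row=5, col=4): c = 0.0320 + -0.5600i → escape time 5
(row=5, col=5): c = 0.3300 + -0.5600i → escape time 5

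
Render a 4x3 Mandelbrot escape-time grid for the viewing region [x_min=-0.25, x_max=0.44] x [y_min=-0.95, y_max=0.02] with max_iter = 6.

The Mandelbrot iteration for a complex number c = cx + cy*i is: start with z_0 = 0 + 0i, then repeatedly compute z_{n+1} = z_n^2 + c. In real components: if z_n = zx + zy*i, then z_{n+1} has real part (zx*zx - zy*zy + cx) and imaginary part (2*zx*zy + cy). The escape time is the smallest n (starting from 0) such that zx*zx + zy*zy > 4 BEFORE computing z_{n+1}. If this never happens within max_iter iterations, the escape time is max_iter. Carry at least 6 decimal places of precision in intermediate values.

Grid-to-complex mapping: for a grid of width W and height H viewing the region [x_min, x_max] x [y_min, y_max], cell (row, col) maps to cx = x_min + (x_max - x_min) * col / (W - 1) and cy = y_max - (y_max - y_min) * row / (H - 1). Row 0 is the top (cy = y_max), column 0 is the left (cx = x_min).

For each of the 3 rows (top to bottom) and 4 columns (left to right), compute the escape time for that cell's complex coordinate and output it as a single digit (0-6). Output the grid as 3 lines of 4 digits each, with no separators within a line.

Answer: 6666
6666
6643

Derivation:
(row=0, col=0): c = -0.2500 + 0.0200i → escape time 6
(row=0, col=1): c = -0.0200 + 0.0200i → escape time 6
(row=0, col=2): c = 0.2100 + 0.0200i → escape time 6
(row=0, col=3): c = 0.4400 + 0.0200i → escape time 6
(row=1, col=0): c = -0.2500 + -0.4650i → escape time 6
(row=1, col=1): c = -0.0200 + -0.4650i → escape time 6
(row=1, col=2): c = 0.2100 + -0.4650i → escape time 6
(row=1, col=3): c = 0.4400 + -0.4650i → escape time 6
(row=2, col=0): c = -0.2500 + -0.9500i → escape time 6
(row=2, col=1): c = -0.0200 + -0.9500i → escape time 6
(row=2, col=2): c = 0.2100 + -0.9500i → escape time 4
(row=2, col=3): c = 0.4400 + -0.9500i → escape time 3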